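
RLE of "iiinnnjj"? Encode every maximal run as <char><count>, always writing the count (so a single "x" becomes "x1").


String: "iiinnnjj"
Scanning for consecutive runs:
  'i' x 3
  'n' x 3
  'j' x 2
RLE = "i3n3j2"


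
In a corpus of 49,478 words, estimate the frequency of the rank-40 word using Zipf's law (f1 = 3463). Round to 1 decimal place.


Zipf's law: f(r) = f(1) / r
f(1) = 3463
f(40) = 3463 / 40
= 86.6 occurrences


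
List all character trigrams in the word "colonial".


Word: "colonial" (length 8)
Number of trigrams = 8 - 3 + 1 = 6
  Position 0: "col"
  Position 1: "olo"
  Position 2: "lon"
  Position 3: "oni"
  Position 4: "nia"
  Position 5: "ial"
Trigrams = "col", "olo", "lon", "oni", "nia", "ial"


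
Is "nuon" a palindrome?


Word: "nuon"
Reversed: "noun"
Forward == Backward? nuon != noun
Palindrome = No


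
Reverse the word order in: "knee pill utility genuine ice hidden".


Original: "knee pill utility genuine ice hidden"
Words (1..n): knee | pill | utility | genuine | ice | hidden
Reversed (n..1): hidden | ice | genuine | utility | pill | knee
Result = "hidden ice genuine utility pill knee"


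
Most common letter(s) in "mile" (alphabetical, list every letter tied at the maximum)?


Word: "mile"
Letter counts:
  'e': 1
  'i': 1
  'l': 1
  'm': 1
Maximum count = 1
Most frequent = 'e', 'i', 'l', 'm' (1 time each)


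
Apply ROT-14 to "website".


Word: "website"
Shift: 14
Each letter → (letter + shift) mod 26:
  'w' (22) + 14 = 10 → 'k'
  'e' (4) + 14 = 18 → 's'
  'b' (1) + 14 = 15 → 'p'
  's' (18) + 14 = 6 → 'g'
  'i' (8) + 14 = 22 → 'w'
  't' (19) + 14 = 7 → 'h'
  'e' (4) + 14 = 18 → 's'
Result = "kspgwhs"


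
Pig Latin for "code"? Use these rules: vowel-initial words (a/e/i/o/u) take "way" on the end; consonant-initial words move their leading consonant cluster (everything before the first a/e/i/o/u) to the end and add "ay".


Word: "code"
Starts with consonant(s) → move to end, add 'ay'
Consonant cluster: "c"
Pig Latin = "odecay"


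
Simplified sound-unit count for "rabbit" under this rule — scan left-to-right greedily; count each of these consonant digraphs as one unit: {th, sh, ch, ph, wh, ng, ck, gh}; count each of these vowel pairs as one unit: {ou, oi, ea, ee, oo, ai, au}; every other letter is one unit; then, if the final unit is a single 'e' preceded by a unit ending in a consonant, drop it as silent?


Word: "rabbit" (6 letters)
Left-to-right scan:
  1. 'r' (letter)
  2. 'a' (letter)
  3. 'b' (letter)
  4. 'b' (letter)
  5. 'i' (letter)
  6. 't' (letter)
Units from scan: 6
Sound units = 6 units


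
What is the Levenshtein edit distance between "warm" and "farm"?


Word 1: "warm" (length 4)
Word 2: "farm" (length 4)
One optimal edit sequence (insert/delete/substitute each cost 1):
  1. substitute 'w' -> 'f'  (+1)
  2. keep 'a'
  3. keep 'r'
  4. keep 'm'
Total edit operations: 1
Edit distance = 1


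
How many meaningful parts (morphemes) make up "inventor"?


Word: "inventor"
Morphemes: invent + -or
Each morpheme carries meaning
= 2 morphemes


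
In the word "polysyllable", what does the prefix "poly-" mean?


Prefix: poly-
As in: polysyllable -> poly- + syllable
Meaning = many


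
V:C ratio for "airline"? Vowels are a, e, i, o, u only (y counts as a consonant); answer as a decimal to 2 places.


Word: "airline"
Vowels (a,e,i,o,u): 4
Consonants: 3
Ratio = 4/3
= 1.33


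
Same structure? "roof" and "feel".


Pattern of "roof": [0, 1, 1, 2]
Pattern of "feel": [0, 1, 1, 2]
Patterns match
Same pattern = Yes


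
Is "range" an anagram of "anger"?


Word 1: "anger" → sorted: aegnr
Word 2: "range" → sorted: aegnr
Same letters? aegnr == aegnr
Anagram = Yes


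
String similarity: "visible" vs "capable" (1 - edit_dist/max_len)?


Word 1: "visible" (length 7)
Word 2: "capable" (length 7)
One optimal edit sequence:
  1. substitute 'v' -> 'c'  (+1)
  2. substitute 'i' -> 'a'  (+1)
  3. substitute 's' -> 'p'  (+1)
  4. substitute 'i' -> 'a'  (+1)
  5. keep 'b'
  6. keep 'l'
  7. keep 'e'
Edit distance = 4
Max length = max(7, 7) = 7
Similarity = 1 - 4/7
= 0.4286


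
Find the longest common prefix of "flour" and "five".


Word 1: "flour"
Word 2: "five"
Comparing from start:
  Pos 0: 'f' == 'f'
  Pos 1: 'l' != 'i' (stop)
LCP = "f" (length 1)


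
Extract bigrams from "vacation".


Word: "vacation" (length 8)
Number of bigrams = 8 - 2 + 1 = 7
  Position 0: "va"
  Position 1: "ac"
  Position 2: "ca"
  Position 3: "at"
  Position 4: "ti"
  Position 5: "io"
  Position 6: "on"
Bigrams = "va", "ac", "ca", "at", "ti", "io", "on"


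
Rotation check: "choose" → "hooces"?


Word: "choose", Candidate: "hooces"
Method: check if candidate is substring of word+word
"choosechoose" contains "hooces"? No
Is rotation = No


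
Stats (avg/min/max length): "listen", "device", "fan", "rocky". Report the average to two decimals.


Lengths: "listen"=6, "device"=6, "fan"=3, "rocky"=5
Sum = 20, Count = 4
Average = 20/4 = 5.00
= avg=5.00, min=3, max=6


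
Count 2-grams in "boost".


Word: "boost" (length 5)
Number of 2-grams = length - 2 + 1 = 5 - 2 + 1
= 4


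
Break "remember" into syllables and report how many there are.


Word: "remember"
Syllable breakdown: re / mem / ber
Counting: 3 parts
= 3 syllables


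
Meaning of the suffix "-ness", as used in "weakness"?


Suffix: -ness
Example: weakness = weak + -ness
Meaning = state of being


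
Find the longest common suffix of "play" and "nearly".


Word 1: "play"
Word 2: "nearly"
Comparing from end:
  Pos -1: 'y' == 'y'
  Pos -2: 'a' != 'l' (stop)
LCS = "y" (length 1)


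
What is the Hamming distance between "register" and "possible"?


Comparing character by character (same length = 8):
  Pos 0: 'r' vs 'p' !=
  Pos 1: 'e' vs 'o' !=
  Pos 2: 'g' vs 's' !=
  Pos 3: 'i' vs 's' !=
  Pos 4: 's' vs 'i' !=
  Pos 5: 't' vs 'b' !=
  Pos 6: 'e' vs 'l' !=
  Pos 7: 'r' vs 'e' !=
Hamming distance = 8


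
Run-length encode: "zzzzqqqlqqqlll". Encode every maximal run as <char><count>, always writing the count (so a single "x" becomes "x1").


String: "zzzzqqqlqqqlll"
Scanning for consecutive runs:
  'z' x 4
  'q' x 3
  'l' x 1
  'q' x 3
  'l' x 3
RLE = "z4q3l1q3l3"


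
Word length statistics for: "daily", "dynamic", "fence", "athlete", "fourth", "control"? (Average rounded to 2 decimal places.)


Lengths: "daily"=5, "dynamic"=7, "fence"=5, "athlete"=7, "fourth"=6, "control"=7
Sum = 37, Count = 6
Average = 37/6 = 6.17
= avg=6.17, min=5, max=7


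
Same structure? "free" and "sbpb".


Pattern of "free": [0, 1, 2, 2]
Pattern of "sbpb": [0, 1, 2, 1]
Patterns do not match
Same pattern = No


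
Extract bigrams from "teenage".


Word: "teenage" (length 7)
Number of bigrams = 7 - 2 + 1 = 6
  Position 0: "te"
  Position 1: "ee"
  Position 2: "en"
  Position 3: "na"
  Position 4: "ag"
  Position 5: "ge"
Bigrams = "te", "ee", "en", "na", "ag", "ge"


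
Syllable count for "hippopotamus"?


Word: "hippopotamus"
Syllable breakdown: hip | po | pot | a | mus
Counting: 5 parts
= 5 syllables


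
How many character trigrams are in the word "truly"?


Word: "truly" (length 5)
Number of 3-grams = length - 3 + 1 = 5 - 3 + 1
= 3


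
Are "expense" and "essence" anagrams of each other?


Word 1: "expense" → sorted: eeenpsx
Word 2: "essence" → sorted: ceeenss
Same letters? eeenpsx != ceeenss
Anagram = No


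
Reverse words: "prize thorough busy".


Original: "prize thorough busy"
Words (1..n): prize | thorough | busy
Reversed (n..1): busy | thorough | prize
Result = "busy thorough prize"


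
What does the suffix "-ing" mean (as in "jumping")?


Suffix: -ing
Example: jumping (jump + -ing)
Meaning = present participle


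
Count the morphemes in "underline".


Word: "underline"
Morphemes: under- | line
Each morpheme carries meaning
= 2 morphemes


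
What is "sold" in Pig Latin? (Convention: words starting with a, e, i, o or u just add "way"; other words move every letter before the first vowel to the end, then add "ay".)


Word: "sold"
Starts with consonant(s) → move to end, add 'ay'
Consonant cluster: "s"
Pig Latin = "oldsay"


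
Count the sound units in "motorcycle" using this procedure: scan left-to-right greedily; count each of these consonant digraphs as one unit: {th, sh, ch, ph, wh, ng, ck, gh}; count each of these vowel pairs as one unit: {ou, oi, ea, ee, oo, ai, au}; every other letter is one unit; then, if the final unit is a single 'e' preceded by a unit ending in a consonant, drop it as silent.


Word: "motorcycle" (10 letters)
Left-to-right scan:
  1. 'm' (letter)
  2. 'o' (letter)
  3. 't' (letter)
  4. 'o' (letter)
  5. 'r' (letter)
  6. 'c' (letter)
  7. 'y' (letter)
  8. 'c' (letter)
  9. 'l' (letter)
  10. 'e' (letter)
Units from scan: 10
Final unit is 'e' after a consonant -> drop as silent (-1)
Sound units = 9 units


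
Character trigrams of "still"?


Word: "still" (length 5)
Number of trigrams = 5 - 3 + 1 = 3
  Position 0: "sti"
  Position 1: "til"
  Position 2: "ill"
Trigrams = "sti", "til", "ill"


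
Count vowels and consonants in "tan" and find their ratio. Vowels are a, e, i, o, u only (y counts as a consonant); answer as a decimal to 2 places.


Word: "tan"
Vowels (a,e,i,o,u): 1
Consonants: 2
Ratio = 1/2
= 0.50


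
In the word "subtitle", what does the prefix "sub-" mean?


Prefix: sub-
As in: subtitle -> sub- + title
Meaning = under / below


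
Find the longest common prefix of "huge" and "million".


Word 1: "huge"
Word 2: "million"
Comparing from start:
  Pos 0: 'h' != 'm' (stop)
LCP = "" (length 0)


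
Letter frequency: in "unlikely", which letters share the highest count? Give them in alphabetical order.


Word: "unlikely"
Letter counts:
  'e': 1
  'i': 1
  'k': 1
  'l': 2
  'n': 1
  'u': 1
  'y': 1
Maximum count = 2
Most frequent = 'l' (2 times each)


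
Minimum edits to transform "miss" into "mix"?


Word 1: "miss" (length 4)
Word 2: "mix" (length 3)
One optimal edit sequence (insert/delete/substitute each cost 1):
  1. keep 'm'
  2. keep 'i'
  3. delete 's'  (+1)
  4. substitute 's' -> 'x'  (+1)
Total edit operations: 2
Edit distance = 2


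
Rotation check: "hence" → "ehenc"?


Word: "hence", Candidate: "ehenc"
Method: check if candidate is substring of word+word
"hencehence" contains "ehenc"? Yes
Is rotation = Yes


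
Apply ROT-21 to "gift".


Word: "gift"
Shift: 21
Each letter → (letter + shift) mod 26:
  'g' (6) + 21 = 1 → 'b'
  'i' (8) + 21 = 3 → 'd'
  'f' (5) + 21 = 0 → 'a'
  't' (19) + 21 = 14 → 'o'
Result = "bdao"


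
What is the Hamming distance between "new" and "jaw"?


Comparing character by character (same length = 3):
  Pos 0: 'n' vs 'j' !=
  Pos 1: 'e' vs 'a' !=
  Pos 2: 'w' vs 'w' =
Hamming distance = 2


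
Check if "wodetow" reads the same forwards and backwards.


Word: "wodetow"
Reversed: "wotedow"
Forward == Backward? wodetow != wotedow
Palindrome = No


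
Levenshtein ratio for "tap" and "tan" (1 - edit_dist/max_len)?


Word 1: "tap" (length 3)
Word 2: "tan" (length 3)
One optimal edit sequence:
  1. keep 't'
  2. keep 'a'
  3. substitute 'p' -> 'n'  (+1)
Edit distance = 1
Max length = max(3, 3) = 3
Similarity = 1 - 1/3
= 0.6667


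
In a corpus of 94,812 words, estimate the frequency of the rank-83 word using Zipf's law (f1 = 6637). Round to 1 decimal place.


Zipf's law: f(r) = f(1) / r
f(1) = 6637
f(83) = 6637 / 83
= 80.0 occurrences


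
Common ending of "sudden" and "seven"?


Word 1: "sudden"
Word 2: "seven"
Comparing from end:
  Pos -1: 'n' == 'n'
  Pos -2: 'e' == 'e'
  Pos -3: 'd' != 'v' (stop)
LCS = "en" (length 2)


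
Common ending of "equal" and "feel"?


Word 1: "equal"
Word 2: "feel"
Comparing from end:
  Pos -1: 'l' == 'l'
  Pos -2: 'a' != 'e' (stop)
LCS = "l" (length 1)


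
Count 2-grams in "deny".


Word: "deny" (length 4)
Number of 2-grams = length - 2 + 1 = 4 - 2 + 1
= 3


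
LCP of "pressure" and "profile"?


Word 1: "pressure"
Word 2: "profile"
Comparing from start:
  Pos 0: 'p' == 'p'
  Pos 1: 'r' == 'r'
  Pos 2: 'e' != 'o' (stop)
LCP = "pr" (length 2)


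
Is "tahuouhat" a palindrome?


Word: "tahuouhat"
Reversed: "tahuouhat"
Forward == Backward? tahuouhat == tahuouhat
Palindrome = Yes


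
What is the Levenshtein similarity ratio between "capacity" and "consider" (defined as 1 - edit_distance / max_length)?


Word 1: "capacity" (length 8)
Word 2: "consider" (length 8)
One optimal edit sequence:
  1. keep 'c'
  2. substitute 'a' -> 'o'  (+1)
  3. substitute 'p' -> 'n'  (+1)
  4. substitute 'a' -> 's'  (+1)
  5. substitute 'c' -> 'i'  (+1)
  6. substitute 'i' -> 'd'  (+1)
  7. substitute 't' -> 'e'  (+1)
  8. substitute 'y' -> 'r'  (+1)
Edit distance = 7
Max length = max(8, 8) = 8
Similarity = 1 - 7/8
= 0.1250


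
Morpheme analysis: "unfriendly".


Word: "unfriendly"
Morphemes: un- + friend + -ly
Each morpheme carries meaning
= 3 morphemes


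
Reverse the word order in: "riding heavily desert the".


Original: "riding heavily desert the"
Words (1..n): riding | heavily | desert | the
Reversed (n..1): the | desert | heavily | riding
Result = "the desert heavily riding"


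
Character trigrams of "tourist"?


Word: "tourist" (length 7)
Number of trigrams = 7 - 3 + 1 = 5
  Position 0: "tou"
  Position 1: "our"
  Position 2: "uri"
  Position 3: "ris"
  Position 4: "ist"
Trigrams = "tou", "our", "uri", "ris", "ist"


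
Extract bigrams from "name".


Word: "name" (length 4)
Number of bigrams = 4 - 2 + 1 = 3
  Position 0: "na"
  Position 1: "am"
  Position 2: "me"
Bigrams = "na", "am", "me"


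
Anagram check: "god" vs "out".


Word 1: "god" → sorted: dgo
Word 2: "out" → sorted: otu
Same letters? dgo != otu
Anagram = No


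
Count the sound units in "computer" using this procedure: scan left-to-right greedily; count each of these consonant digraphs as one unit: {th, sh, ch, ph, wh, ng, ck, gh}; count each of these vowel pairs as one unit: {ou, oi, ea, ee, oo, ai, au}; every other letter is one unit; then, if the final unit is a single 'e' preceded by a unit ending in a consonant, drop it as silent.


Word: "computer" (8 letters)
Left-to-right scan:
  [1] 'c' (letter)
  [2] 'o' (letter)
  [3] 'm' (letter)
  [4] 'p' (letter)
  [5] 'u' (letter)
  [6] 't' (letter)
  [7] 'e' (letter)
  [8] 'r' (letter)
Units from scan: 8
Sound units = 8 units


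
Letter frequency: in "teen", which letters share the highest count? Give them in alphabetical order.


Word: "teen"
Letter counts:
  'e': 2
  'n': 1
  't': 1
Maximum count = 2
Most frequent = 'e' (2 times each)


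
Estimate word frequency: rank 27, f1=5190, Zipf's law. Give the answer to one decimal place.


Zipf's law: f(r) = f(1) / r
f(1) = 5190
f(27) = 5190 / 27
= 192.2 occurrences


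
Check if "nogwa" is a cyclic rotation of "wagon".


Word: "wagon", Candidate: "nogwa"
Method: check if candidate is substring of word+word
"wagonwagon" contains "nogwa"? No
Is rotation = No


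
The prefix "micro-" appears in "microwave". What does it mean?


Prefix: micro-
Example: microwave (micro- + wave)
Meaning = small


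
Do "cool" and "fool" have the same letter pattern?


Pattern of "cool": [0, 1, 1, 2]
Pattern of "fool": [0, 1, 1, 2]
Patterns match
Same pattern = Yes


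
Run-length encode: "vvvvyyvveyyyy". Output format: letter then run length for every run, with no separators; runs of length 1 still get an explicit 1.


String: "vvvvyyvveyyyy"
Scanning for consecutive runs:
  'v' x 4
  'y' x 2
  'v' x 2
  'e' x 1
  'y' x 4
RLE = "v4y2v2e1y4"


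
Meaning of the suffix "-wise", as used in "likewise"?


Suffix: -wise
Example: likewise (like + -wise)
Meaning = in the manner of


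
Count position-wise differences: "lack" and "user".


Comparing character by character (same length = 4):
  Pos 0: 'l' vs 'u' !=
  Pos 1: 'a' vs 's' !=
  Pos 2: 'c' vs 'e' !=
  Pos 3: 'k' vs 'r' !=
Hamming distance = 4


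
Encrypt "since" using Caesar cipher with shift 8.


Word: "since"
Shift: 8
Each letter → (letter + shift) mod 26:
  's' (18) + 8 = 0 → 'a'
  'i' (8) + 8 = 16 → 'q'
  'n' (13) + 8 = 21 → 'v'
  'c' (2) + 8 = 10 → 'k'
  'e' (4) + 8 = 12 → 'm'
Result = "aqvkm"


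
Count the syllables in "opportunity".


Word: "opportunity"
Syllable breakdown: op · por · tu · ni · ty
Counting: 5 parts
= 5 syllables


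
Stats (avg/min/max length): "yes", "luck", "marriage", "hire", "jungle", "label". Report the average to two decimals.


Lengths: "yes"=3, "luck"=4, "marriage"=8, "hire"=4, "jungle"=6, "label"=5
Sum = 30, Count = 6
Average = 30/6 = 5.00
= avg=5.00, min=3, max=8


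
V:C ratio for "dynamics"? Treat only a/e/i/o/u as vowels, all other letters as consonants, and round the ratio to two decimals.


Word: "dynamics"
Vowels (a,e,i,o,u): 2
Consonants: 6
Ratio = 2/6
= 0.33


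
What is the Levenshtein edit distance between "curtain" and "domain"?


Word 1: "curtain" (length 7)
Word 2: "domain" (length 6)
One optimal edit sequence (insert/delete/substitute each cost 1):
  1. delete 'c'  (+1)
  2. substitute 'u' -> 'd'  (+1)
  3. substitute 'r' -> 'o'  (+1)
  4. substitute 't' -> 'm'  (+1)
  5. keep 'a'
  6. keep 'i'
  7. keep 'n'
Total edit operations: 4
Edit distance = 4


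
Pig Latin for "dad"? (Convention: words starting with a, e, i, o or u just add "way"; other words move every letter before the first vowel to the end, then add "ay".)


Word: "dad"
Starts with consonant(s) → move to end, add 'ay'
Consonant cluster: "d"
Pig Latin = "adday"


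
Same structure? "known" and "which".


Pattern of "known": [0, 1, 2, 3, 1]
Pattern of "which": [0, 1, 2, 3, 1]
Patterns match
Same pattern = Yes


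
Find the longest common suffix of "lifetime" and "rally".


Word 1: "lifetime"
Word 2: "rally"
Comparing from end:
  Pos -1: 'e' != 'y' (stop)
LCS = "" (length 0)


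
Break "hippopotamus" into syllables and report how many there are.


Word: "hippopotamus"
Syllable breakdown: hip | po | pot | a | mus
Counting: 5 parts
= 5 syllables


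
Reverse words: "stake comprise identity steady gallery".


Original: "stake comprise identity steady gallery"
Words (1..n): stake | comprise | identity | steady | gallery
Reversed (n..1): gallery | steady | identity | comprise | stake
Result = "gallery steady identity comprise stake"


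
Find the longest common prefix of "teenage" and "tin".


Word 1: "teenage"
Word 2: "tin"
Comparing from start:
  Pos 0: 't' == 't'
  Pos 1: 'e' != 'i' (stop)
LCP = "t" (length 1)


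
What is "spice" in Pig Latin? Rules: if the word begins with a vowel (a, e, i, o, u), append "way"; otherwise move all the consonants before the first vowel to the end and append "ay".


Word: "spice"
Starts with consonant(s) → move to end, add 'ay'
Consonant cluster: "sp"
Pig Latin = "icespay"


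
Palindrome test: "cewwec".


Word: "cewwec"
Reversed: "cewwec"
Forward == Backward? cewwec == cewwec
Palindrome = Yes


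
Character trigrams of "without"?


Word: "without" (length 7)
Number of trigrams = 7 - 3 + 1 = 5
  Position 0: "wit"
  Position 1: "ith"
  Position 2: "tho"
  Position 3: "hou"
  Position 4: "out"
Trigrams = "wit", "ith", "tho", "hou", "out"


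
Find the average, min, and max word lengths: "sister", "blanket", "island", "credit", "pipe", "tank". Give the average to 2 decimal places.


Lengths: "sister"=6, "blanket"=7, "island"=6, "credit"=6, "pipe"=4, "tank"=4
Sum = 33, Count = 6
Average = 33/6 = 5.50
= avg=5.50, min=4, max=7


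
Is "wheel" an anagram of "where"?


Word 1: "where" → sorted: eehrw
Word 2: "wheel" → sorted: eehlw
Same letters? eehrw != eehlw
Anagram = No


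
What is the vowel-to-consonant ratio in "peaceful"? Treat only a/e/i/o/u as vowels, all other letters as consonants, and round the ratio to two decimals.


Word: "peaceful"
Vowels (a,e,i,o,u): 4
Consonants: 4
Ratio = 4/4
= 1.00


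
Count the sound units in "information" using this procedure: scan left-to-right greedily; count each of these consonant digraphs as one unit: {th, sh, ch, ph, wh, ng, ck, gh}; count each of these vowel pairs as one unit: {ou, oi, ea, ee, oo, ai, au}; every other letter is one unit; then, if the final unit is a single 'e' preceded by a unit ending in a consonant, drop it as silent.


Word: "information" (11 letters)
Left-to-right scan:
  [1] 'i' (letter)
  [2] 'n' (letter)
  [3] 'f' (letter)
  [4] 'o' (letter)
  [5] 'r' (letter)
  [6] 'm' (letter)
  [7] 'a' (letter)
  [8] 't' (letter)
  [9] 'i' (letter)
  [10] 'o' (letter)
  [11] 'n' (letter)
Units from scan: 11
Sound units = 11 units


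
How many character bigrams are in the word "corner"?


Word: "corner" (length 6)
Number of 2-grams = length - 2 + 1 = 6 - 2 + 1
= 5


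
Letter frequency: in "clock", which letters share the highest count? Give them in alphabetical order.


Word: "clock"
Letter counts:
  'c': 2
  'k': 1
  'l': 1
  'o': 1
Maximum count = 2
Most frequent = 'c' (2 times each)


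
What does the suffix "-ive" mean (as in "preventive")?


Suffix: -ive
Example: preventive = prevent + -ive
Meaning = tending to


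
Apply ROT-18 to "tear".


Word: "tear"
Shift: 18
Each letter → (letter + shift) mod 26:
  't' (19) + 18 = 11 → 'l'
  'e' (4) + 18 = 22 → 'w'
  'a' (0) + 18 = 18 → 's'
  'r' (17) + 18 = 9 → 'j'
Result = "lwsj"


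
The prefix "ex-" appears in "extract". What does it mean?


Prefix: ex-
As in: extract -> ex- + tract
Meaning = out / former


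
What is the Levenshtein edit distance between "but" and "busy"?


Word 1: "but" (length 3)
Word 2: "busy" (length 4)
One optimal edit sequence (insert/delete/substitute each cost 1):
  1. keep 'b'
  2. keep 'u'
  3. insert 's'  (+1)
  4. substitute 't' -> 'y'  (+1)
Total edit operations: 2
Edit distance = 2


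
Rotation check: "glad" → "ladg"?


Word: "glad", Candidate: "ladg"
Method: check if candidate is substring of word+word
"gladglad" contains "ladg"? Yes
Is rotation = Yes


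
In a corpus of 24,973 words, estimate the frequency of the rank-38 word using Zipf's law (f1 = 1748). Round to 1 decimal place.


Zipf's law: f(r) = f(1) / r
f(1) = 1748
f(38) = 1748 / 38
= 46.0 occurrences


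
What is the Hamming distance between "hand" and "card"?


Comparing character by character (same length = 4):
  Pos 0: 'h' vs 'c' !=
  Pos 1: 'a' vs 'a' =
  Pos 2: 'n' vs 'r' !=
  Pos 3: 'd' vs 'd' =
Hamming distance = 2


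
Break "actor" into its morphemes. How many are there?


Word: "actor"
Morphemes: act | -or
Each morpheme carries meaning
= 2 morphemes


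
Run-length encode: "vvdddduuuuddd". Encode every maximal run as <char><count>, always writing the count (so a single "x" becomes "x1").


String: "vvdddduuuuddd"
Scanning for consecutive runs:
  'v' x 2
  'd' x 4
  'u' x 4
  'd' x 3
RLE = "v2d4u4d3"


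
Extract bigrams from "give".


Word: "give" (length 4)
Number of bigrams = 4 - 2 + 1 = 3
  Position 0: "gi"
  Position 1: "iv"
  Position 2: "ve"
Bigrams = "gi", "iv", "ve"


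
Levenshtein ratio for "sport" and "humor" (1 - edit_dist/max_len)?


Word 1: "sport" (length 5)
Word 2: "humor" (length 5)
One optimal edit sequence:
  1. insert 'h'  (+1)
  2. substitute 's' -> 'u'  (+1)
  3. substitute 'p' -> 'm'  (+1)
  4. keep 'o'
  5. keep 'r'
  6. delete 't'  (+1)
Edit distance = 4
Max length = max(5, 5) = 5
Similarity = 1 - 4/5
= 0.2000


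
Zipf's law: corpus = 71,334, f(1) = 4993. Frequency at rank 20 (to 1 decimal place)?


Zipf's law: f(r) = f(1) / r
f(1) = 4993
f(20) = 4993 / 20
= 249.7 occurrences


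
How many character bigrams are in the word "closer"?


Word: "closer" (length 6)
Number of 2-grams = length - 2 + 1 = 6 - 2 + 1
= 5


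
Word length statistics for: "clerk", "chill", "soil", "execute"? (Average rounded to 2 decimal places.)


Lengths: "clerk"=5, "chill"=5, "soil"=4, "execute"=7
Sum = 21, Count = 4
Average = 21/4 = 5.25
= avg=5.25, min=4, max=7


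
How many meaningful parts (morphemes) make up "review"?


Word: "review"
Morphemes: re- + view
Each morpheme carries meaning
= 2 morphemes


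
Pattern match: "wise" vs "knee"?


Pattern of "wise": [0, 1, 2, 3]
Pattern of "knee": [0, 1, 2, 2]
Patterns do not match
Same pattern = No


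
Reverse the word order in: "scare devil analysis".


Original: "scare devil analysis"
Words (1..n): scare | devil | analysis
Reversed (n..1): analysis | devil | scare
Result = "analysis devil scare"


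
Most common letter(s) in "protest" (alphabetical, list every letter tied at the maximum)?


Word: "protest"
Letter counts:
  'e': 1
  'o': 1
  'p': 1
  'r': 1
  's': 1
  't': 2
Maximum count = 2
Most frequent = 't' (2 times each)


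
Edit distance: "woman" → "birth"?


Word 1: "woman" (length 5)
Word 2: "birth" (length 5)
One optimal edit sequence (insert/delete/substitute each cost 1):
  1. substitute 'w' -> 'b'  (+1)
  2. substitute 'o' -> 'i'  (+1)
  3. substitute 'm' -> 'r'  (+1)
  4. substitute 'a' -> 't'  (+1)
  5. substitute 'n' -> 'h'  (+1)
Total edit operations: 5
Edit distance = 5


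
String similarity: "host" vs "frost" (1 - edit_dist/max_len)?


Word 1: "host" (length 4)
Word 2: "frost" (length 5)
One optimal edit sequence:
  1. insert 'f'  (+1)
  2. substitute 'h' -> 'r'  (+1)
  3. keep 'o'
  4. keep 's'
  5. keep 't'
Edit distance = 2
Max length = max(4, 5) = 5
Similarity = 1 - 2/5
= 0.6000


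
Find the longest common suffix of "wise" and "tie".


Word 1: "wise"
Word 2: "tie"
Comparing from end:
  Pos -1: 'e' == 'e'
  Pos -2: 's' != 'i' (stop)
LCS = "e" (length 1)


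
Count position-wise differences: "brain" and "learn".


Comparing character by character (same length = 5):
  Pos 0: 'b' vs 'l' !=
  Pos 1: 'r' vs 'e' !=
  Pos 2: 'a' vs 'a' =
  Pos 3: 'i' vs 'r' !=
  Pos 4: 'n' vs 'n' =
Hamming distance = 3


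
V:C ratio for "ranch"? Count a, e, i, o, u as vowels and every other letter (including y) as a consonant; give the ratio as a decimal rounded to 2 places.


Word: "ranch"
Vowels (a,e,i,o,u): 1
Consonants: 4
Ratio = 1/4
= 0.25


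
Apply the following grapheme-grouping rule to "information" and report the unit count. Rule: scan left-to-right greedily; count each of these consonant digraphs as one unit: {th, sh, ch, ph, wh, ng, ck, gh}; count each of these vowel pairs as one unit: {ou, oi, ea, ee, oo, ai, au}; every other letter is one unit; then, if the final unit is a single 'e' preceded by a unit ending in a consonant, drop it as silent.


Word: "information" (11 letters)
Left-to-right scan:
  1. 'i' (letter)
  2. 'n' (letter)
  3. 'f' (letter)
  4. 'o' (letter)
  5. 'r' (letter)
  6. 'm' (letter)
  7. 'a' (letter)
  8. 't' (letter)
  9. 'i' (letter)
  10. 'o' (letter)
  11. 'n' (letter)
Units from scan: 11
Sound units = 11 units


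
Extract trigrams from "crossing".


Word: "crossing" (length 8)
Number of trigrams = 8 - 3 + 1 = 6
  Position 0: "cro"
  Position 1: "ros"
  Position 2: "oss"
  Position 3: "ssi"
  Position 4: "sin"
  Position 5: "ing"
Trigrams = "cro", "ros", "oss", "ssi", "sin", "ing"


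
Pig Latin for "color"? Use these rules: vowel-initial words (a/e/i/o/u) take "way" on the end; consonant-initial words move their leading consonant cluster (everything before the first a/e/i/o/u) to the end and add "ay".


Word: "color"
Starts with consonant(s) → move to end, add 'ay'
Consonant cluster: "c"
Pig Latin = "olorcay"


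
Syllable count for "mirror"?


Word: "mirror"
Syllable breakdown: mir · ror
Counting: 2 parts
= 2 syllables


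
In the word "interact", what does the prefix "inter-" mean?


Prefix: inter-
Example: interact (inter- + act)
Meaning = between


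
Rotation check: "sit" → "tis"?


Word: "sit", Candidate: "tis"
Method: check if candidate is substring of word+word
"sitsit" contains "tis"? No
Is rotation = No


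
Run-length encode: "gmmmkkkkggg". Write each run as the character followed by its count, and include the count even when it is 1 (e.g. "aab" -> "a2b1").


String: "gmmmkkkkggg"
Scanning for consecutive runs:
  'g' x 1
  'm' x 3
  'k' x 4
  'g' x 3
RLE = "g1m3k4g3"


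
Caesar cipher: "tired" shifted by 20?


Word: "tired"
Shift: 20
Each letter → (letter + shift) mod 26:
  't' (19) + 20 = 13 → 'n'
  'i' (8) + 20 = 2 → 'c'
  'r' (17) + 20 = 11 → 'l'
  'e' (4) + 20 = 24 → 'y'
  'd' (3) + 20 = 23 → 'x'
Result = "nclyx"


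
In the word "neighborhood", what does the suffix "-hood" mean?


Suffix: -hood
Example: neighborhood (neighbor + -hood)
Meaning = state / condition


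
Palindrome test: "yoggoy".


Word: "yoggoy"
Reversed: "yoggoy"
Forward == Backward? yoggoy == yoggoy
Palindrome = Yes


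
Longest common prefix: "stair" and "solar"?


Word 1: "stair"
Word 2: "solar"
Comparing from start:
  Pos 0: 's' == 's'
  Pos 1: 't' != 'o' (stop)
LCP = "s" (length 1)


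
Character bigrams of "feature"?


Word: "feature" (length 7)
Number of bigrams = 7 - 2 + 1 = 6
  Position 0: "fe"
  Position 1: "ea"
  Position 2: "at"
  Position 3: "tu"
  Position 4: "ur"
  Position 5: "re"
Bigrams = "fe", "ea", "at", "tu", "ur", "re"


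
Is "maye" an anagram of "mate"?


Word 1: "mate" → sorted: aemt
Word 2: "maye" → sorted: aemy
Same letters? aemt != aemy
Anagram = No


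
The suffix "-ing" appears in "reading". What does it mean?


Suffix: -ing
Example: reading (read + -ing)
Meaning = present participle


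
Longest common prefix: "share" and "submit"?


Word 1: "share"
Word 2: "submit"
Comparing from start:
  Pos 0: 's' == 's'
  Pos 1: 'h' != 'u' (stop)
LCP = "s" (length 1)


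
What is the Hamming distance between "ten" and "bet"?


Comparing character by character (same length = 3):
  Pos 0: 't' vs 'b' !=
  Pos 1: 'e' vs 'e' =
  Pos 2: 'n' vs 't' !=
Hamming distance = 2


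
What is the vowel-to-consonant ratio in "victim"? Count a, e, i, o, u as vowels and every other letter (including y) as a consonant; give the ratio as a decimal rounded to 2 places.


Word: "victim"
Vowels (a,e,i,o,u): 2
Consonants: 4
Ratio = 2/4
= 0.50


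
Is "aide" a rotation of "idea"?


Word: "idea", Candidate: "aide"
Method: check if candidate is substring of word+word
"ideaidea" contains "aide"? Yes
Is rotation = Yes


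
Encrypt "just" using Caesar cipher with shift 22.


Word: "just"
Shift: 22
Each letter → (letter + shift) mod 26:
  'j' (9) + 22 = 5 → 'f'
  'u' (20) + 22 = 16 → 'q'
  's' (18) + 22 = 14 → 'o'
  't' (19) + 22 = 15 → 'p'
Result = "fqop"


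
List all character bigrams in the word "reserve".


Word: "reserve" (length 7)
Number of bigrams = 7 - 2 + 1 = 6
  Position 0: "re"
  Position 1: "es"
  Position 2: "se"
  Position 3: "er"
  Position 4: "rv"
  Position 5: "ve"
Bigrams = "re", "es", "se", "er", "rv", "ve"


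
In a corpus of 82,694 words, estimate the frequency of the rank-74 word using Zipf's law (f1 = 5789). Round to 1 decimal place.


Zipf's law: f(r) = f(1) / r
f(1) = 5789
f(74) = 5789 / 74
= 78.2 occurrences


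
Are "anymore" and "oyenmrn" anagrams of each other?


Word 1: "anymore" → sorted: aemnory
Word 2: "oyenmrn" → sorted: emnnory
Same letters? aemnory != emnnory
Anagram = No


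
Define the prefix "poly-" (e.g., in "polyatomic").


Prefix: poly-
As in: polyatomic -> poly- + atomic
Meaning = many


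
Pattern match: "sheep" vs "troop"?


Pattern of "sheep": [0, 1, 2, 2, 3]
Pattern of "troop": [0, 1, 2, 2, 3]
Patterns match
Same pattern = Yes


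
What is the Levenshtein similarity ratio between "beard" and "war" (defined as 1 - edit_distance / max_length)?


Word 1: "beard" (length 5)
Word 2: "war" (length 3)
One optimal edit sequence:
  1. delete 'b'  (+1)
  2. substitute 'e' -> 'w'  (+1)
  3. keep 'a'
  4. keep 'r'
  5. delete 'd'  (+1)
Edit distance = 3
Max length = max(5, 3) = 5
Similarity = 1 - 3/5
= 0.4000


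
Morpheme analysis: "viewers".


Word: "viewers"
Morphemes: view | -er | -s
Each morpheme carries meaning
= 3 morphemes


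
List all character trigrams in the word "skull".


Word: "skull" (length 5)
Number of trigrams = 5 - 3 + 1 = 3
  Position 0: "sku"
  Position 1: "kul"
  Position 2: "ull"
Trigrams = "sku", "kul", "ull"


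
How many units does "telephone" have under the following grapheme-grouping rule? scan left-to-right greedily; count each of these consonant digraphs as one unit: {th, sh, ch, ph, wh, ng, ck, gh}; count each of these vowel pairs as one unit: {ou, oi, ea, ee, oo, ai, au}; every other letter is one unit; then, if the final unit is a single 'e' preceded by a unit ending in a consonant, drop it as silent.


Word: "telephone" (9 letters)
Left-to-right scan:
  1. 't' (letter)
  2. 'e' (letter)
  3. 'l' (letter)
  4. 'e' (letter)
  5. 'ph' (digraph)
  6. 'o' (letter)
  7. 'n' (letter)
  8. 'e' (letter)
Units from scan: 8
Final unit is 'e' after a consonant -> drop as silent (-1)
Sound units = 7 units


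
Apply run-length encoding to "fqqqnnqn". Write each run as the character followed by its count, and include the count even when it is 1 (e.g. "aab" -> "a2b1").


String: "fqqqnnqn"
Scanning for consecutive runs:
  'f' x 1
  'q' x 3
  'n' x 2
  'q' x 1
  'n' x 1
RLE = "f1q3n2q1n1"


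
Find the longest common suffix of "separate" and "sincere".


Word 1: "separate"
Word 2: "sincere"
Comparing from end:
  Pos -1: 'e' == 'e'
  Pos -2: 't' != 'r' (stop)
LCS = "e" (length 1)


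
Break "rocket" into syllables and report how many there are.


Word: "rocket"
Syllable breakdown: rock | et
Counting: 2 parts
= 2 syllables


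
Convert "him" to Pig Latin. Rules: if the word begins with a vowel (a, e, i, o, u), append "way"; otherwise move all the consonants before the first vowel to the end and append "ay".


Word: "him"
Starts with consonant(s) → move to end, add 'ay'
Consonant cluster: "h"
Pig Latin = "imhay"


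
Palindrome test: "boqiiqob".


Word: "boqiiqob"
Reversed: "boqiiqob"
Forward == Backward? boqiiqob == boqiiqob
Palindrome = Yes


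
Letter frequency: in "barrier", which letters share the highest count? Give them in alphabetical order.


Word: "barrier"
Letter counts:
  'a': 1
  'b': 1
  'e': 1
  'i': 1
  'r': 3
Maximum count = 3
Most frequent = 'r' (3 times each)


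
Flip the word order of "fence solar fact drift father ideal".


Original: "fence solar fact drift father ideal"
Words (1..n): fence | solar | fact | drift | father | ideal
Reversed (n..1): ideal | father | drift | fact | solar | fence
Result = "ideal father drift fact solar fence"


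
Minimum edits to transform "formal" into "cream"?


Word 1: "formal" (length 6)
Word 2: "cream" (length 5)
One optimal edit sequence (insert/delete/substitute each cost 1):
  1. delete 'f'  (+1)
  2. substitute 'o' -> 'c'  (+1)
  3. keep 'r'
  4. substitute 'm' -> 'e'  (+1)
  5. keep 'a'
  6. substitute 'l' -> 'm'  (+1)
Total edit operations: 4
Edit distance = 4


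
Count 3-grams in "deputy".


Word: "deputy" (length 6)
Number of 3-grams = length - 3 + 1 = 6 - 3 + 1
= 4


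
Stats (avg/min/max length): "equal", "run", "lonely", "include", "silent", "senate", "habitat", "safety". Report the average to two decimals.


Lengths: "equal"=5, "run"=3, "lonely"=6, "include"=7, "silent"=6, "senate"=6, "habitat"=7, "safety"=6
Sum = 46, Count = 8
Average = 46/8 = 5.75
= avg=5.75, min=3, max=7


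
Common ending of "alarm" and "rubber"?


Word 1: "alarm"
Word 2: "rubber"
Comparing from end:
  Pos -1: 'm' != 'r' (stop)
LCS = "" (length 0)


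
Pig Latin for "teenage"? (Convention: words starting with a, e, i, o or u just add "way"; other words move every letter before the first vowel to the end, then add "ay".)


Word: "teenage"
Starts with consonant(s) → move to end, add 'ay'
Consonant cluster: "t"
Pig Latin = "eenagetay"


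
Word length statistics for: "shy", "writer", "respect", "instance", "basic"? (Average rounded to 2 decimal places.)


Lengths: "shy"=3, "writer"=6, "respect"=7, "instance"=8, "basic"=5
Sum = 29, Count = 5
Average = 29/5 = 5.80
= avg=5.80, min=3, max=8


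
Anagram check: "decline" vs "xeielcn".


Word 1: "decline" → sorted: cdeeiln
Word 2: "xeielcn" → sorted: ceeilnx
Same letters? cdeeiln != ceeilnx
Anagram = No


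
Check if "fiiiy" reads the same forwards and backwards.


Word: "fiiiy"
Reversed: "yiiif"
Forward == Backward? fiiiy != yiiif
Palindrome = No


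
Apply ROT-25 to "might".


Word: "might"
Shift: 25
Each letter → (letter + shift) mod 26:
  'm' (12) + 25 = 11 → 'l'
  'i' (8) + 25 = 7 → 'h'
  'g' (6) + 25 = 5 → 'f'
  'h' (7) + 25 = 6 → 'g'
  't' (19) + 25 = 18 → 's'
Result = "lhfgs"


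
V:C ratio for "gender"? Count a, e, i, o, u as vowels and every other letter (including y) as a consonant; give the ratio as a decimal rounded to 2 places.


Word: "gender"
Vowels (a,e,i,o,u): 2
Consonants: 4
Ratio = 2/4
= 0.50


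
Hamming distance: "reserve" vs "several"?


Comparing character by character (same length = 7):
  Pos 0: 'r' vs 's' !=
  Pos 1: 'e' vs 'e' =
  Pos 2: 's' vs 'v' !=
  Pos 3: 'e' vs 'e' =
  Pos 4: 'r' vs 'r' =
  Pos 5: 'v' vs 'a' !=
  Pos 6: 'e' vs 'l' !=
Hamming distance = 4


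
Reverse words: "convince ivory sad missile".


Original: "convince ivory sad missile"
Words (1..n): convince | ivory | sad | missile
Reversed (n..1): missile | sad | ivory | convince
Result = "missile sad ivory convince"


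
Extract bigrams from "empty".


Word: "empty" (length 5)
Number of bigrams = 5 - 2 + 1 = 4
  Position 0: "em"
  Position 1: "mp"
  Position 2: "pt"
  Position 3: "ty"
Bigrams = "em", "mp", "pt", "ty"


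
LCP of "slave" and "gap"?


Word 1: "slave"
Word 2: "gap"
Comparing from start:
  Pos 0: 's' != 'g' (stop)
LCP = "" (length 0)


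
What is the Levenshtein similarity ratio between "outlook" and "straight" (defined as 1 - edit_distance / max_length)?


Word 1: "outlook" (length 7)
Word 2: "straight" (length 8)
One optimal edit sequence:
  1. insert 's'  (+1)
  2. substitute 'o' -> 't'  (+1)
  3. substitute 'u' -> 'r'  (+1)
  4. substitute 't' -> 'a'  (+1)
  5. substitute 'l' -> 'i'  (+1)
  6. substitute 'o' -> 'g'  (+1)
  7. substitute 'o' -> 'h'  (+1)
  8. substitute 'k' -> 't'  (+1)
Edit distance = 8
Max length = max(7, 8) = 8
Similarity = 1 - 8/8
= 0.0000


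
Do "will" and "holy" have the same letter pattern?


Pattern of "will": [0, 1, 2, 2]
Pattern of "holy": [0, 1, 2, 3]
Patterns do not match
Same pattern = No


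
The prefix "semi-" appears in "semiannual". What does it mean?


Prefix: semi-
Example: semiannual (semi- + annual)
Meaning = half


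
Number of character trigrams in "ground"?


Word: "ground" (length 6)
Number of 3-grams = length - 3 + 1 = 6 - 3 + 1
= 4


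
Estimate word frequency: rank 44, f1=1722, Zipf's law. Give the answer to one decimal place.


Zipf's law: f(r) = f(1) / r
f(1) = 1722
f(44) = 1722 / 44
= 39.1 occurrences


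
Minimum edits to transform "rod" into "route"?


Word 1: "rod" (length 3)
Word 2: "route" (length 5)
One optimal edit sequence (insert/delete/substitute each cost 1):
  1. keep 'r'
  2. keep 'o'
  3. insert 'u'  (+1)
  4. insert 't'  (+1)
  5. substitute 'd' -> 'e'  (+1)
Total edit operations: 3
Edit distance = 3


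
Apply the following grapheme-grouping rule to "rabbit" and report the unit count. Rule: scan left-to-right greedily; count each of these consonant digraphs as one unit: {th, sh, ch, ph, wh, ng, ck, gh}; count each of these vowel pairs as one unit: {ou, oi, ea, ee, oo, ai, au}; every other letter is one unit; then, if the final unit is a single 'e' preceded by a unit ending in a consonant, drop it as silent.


Word: "rabbit" (6 letters)
Left-to-right scan:
  1. 'r' (letter)
  2. 'a' (letter)
  3. 'b' (letter)
  4. 'b' (letter)
  5. 'i' (letter)
  6. 't' (letter)
Units from scan: 6
Sound units = 6 units
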